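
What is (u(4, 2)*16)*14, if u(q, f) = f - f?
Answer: 0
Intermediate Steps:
u(q, f) = 0
(u(4, 2)*16)*14 = (0*16)*14 = 0*14 = 0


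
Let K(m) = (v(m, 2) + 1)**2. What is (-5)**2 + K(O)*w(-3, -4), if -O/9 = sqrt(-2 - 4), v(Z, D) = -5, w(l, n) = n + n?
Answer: -103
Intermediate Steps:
w(l, n) = 2*n
O = -9*I*sqrt(6) (O = -9*sqrt(-2 - 4) = -9*I*sqrt(6) ≈ -22.045*I)
K(m) = 16 (K(m) = (-5 + 1)**2 = (-4)**2 = 16)
(-5)**2 + K(O)*w(-3, -4) = (-5)**2 + 16*(2*(-4)) = 25 + 16*(-8) = 25 - 128 = -103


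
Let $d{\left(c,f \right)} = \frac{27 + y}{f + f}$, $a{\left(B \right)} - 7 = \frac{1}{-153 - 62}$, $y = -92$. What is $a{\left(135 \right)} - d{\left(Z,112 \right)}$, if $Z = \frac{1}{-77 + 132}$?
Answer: $\frac{350871}{48160} \approx 7.2855$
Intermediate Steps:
$a{\left(B \right)} = \frac{1504}{215}$ ($a{\left(B \right)} = 7 + \frac{1}{-153 - 62} = 7 + \frac{1}{-215} = 7 - \frac{1}{215} = \frac{1504}{215}$)
$Z = \frac{1}{55} \approx 0.018182$
$d{\left(c,f \right)} = - \frac{65}{2 f}$ ($d{\left(c,f \right)} = \frac{27 - 92}{f + f} = - \frac{65}{2 f}$)
$a{\left(135 \right)} - d{\left(Z,112 \right)} = \frac{1504}{215} - - \frac{65}{2 \cdot 112} = \frac{1504}{215} - \left(- \frac{65}{2}\right) \frac{1}{112} = \frac{1504}{215} - - \frac{65}{224} = \frac{1504}{215} + \frac{65}{224} = \frac{350871}{48160}$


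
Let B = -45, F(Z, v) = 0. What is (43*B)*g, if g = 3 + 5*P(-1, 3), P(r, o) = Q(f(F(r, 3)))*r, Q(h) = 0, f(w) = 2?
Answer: -5805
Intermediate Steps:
P(r, o) = 0 (P(r, o) = 0*r = 0)
g = 3 (g = 3 + 5*0 = 3 + 0 = 3)
(43*B)*g = (43*(-45))*3 = -1935*3 = -5805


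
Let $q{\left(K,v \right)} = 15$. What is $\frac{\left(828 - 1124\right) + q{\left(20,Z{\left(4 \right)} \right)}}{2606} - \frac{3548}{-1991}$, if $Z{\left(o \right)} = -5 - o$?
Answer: $\frac{8686617}{5188546} \approx 1.6742$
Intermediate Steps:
$\frac{\left(828 - 1124\right) + q{\left(20,Z{\left(4 \right)} \right)}}{2606} - \frac{3548}{-1991} = \frac{\left(828 - 1124\right) + 15}{2606} - \frac{3548}{-1991} = \left(-296 + 15\right) \frac{1}{2606} - - \frac{3548}{1991} = \left(-281\right) \frac{1}{2606} + \frac{3548}{1991} = - \frac{281}{2606} + \frac{3548}{1991} = \frac{8686617}{5188546}$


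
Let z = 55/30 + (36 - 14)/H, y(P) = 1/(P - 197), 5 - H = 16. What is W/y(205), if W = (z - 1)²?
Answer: 98/9 ≈ 10.889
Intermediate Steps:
H = -11 (H = 5 - 1*16 = 5 - 16 = -11)
y(P) = 1/(-197 + P)
z = -⅙ (z = 55/30 + (36 - 14)/(-11) = 55*(1/30) + 22*(-1/11) = 11/6 - 2 = -⅙ ≈ -0.16667)
W = 49/36 (W = (-⅙ - 1)² = (-7/6)² = 49/36 ≈ 1.3611)
W/y(205) = 49/(36*(1/(-197 + 205))) = 49/(36*(1/8)) = 49/(36*(⅛)) = (49/36)*8 = 98/9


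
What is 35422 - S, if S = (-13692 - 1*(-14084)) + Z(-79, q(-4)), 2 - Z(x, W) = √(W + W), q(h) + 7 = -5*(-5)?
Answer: 35034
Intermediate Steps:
q(h) = 18 (q(h) = -7 - 5*(-5) = -7 + 25 = 18)
Z(x, W) = 2 - √2*√W (Z(x, W) = 2 - √(W + W) = 2 - √(2*W) = 2 - √2*√W)
S = 388 (S = (-13692 - 1*(-14084)) + (2 - √2*√18) = (-13692 + 14084) + (2 - √2*3*√2) = 392 + (2 - 6) = 392 - 4 = 388)
35422 - S = 35422 - 1*388 = 35422 - 388 = 35034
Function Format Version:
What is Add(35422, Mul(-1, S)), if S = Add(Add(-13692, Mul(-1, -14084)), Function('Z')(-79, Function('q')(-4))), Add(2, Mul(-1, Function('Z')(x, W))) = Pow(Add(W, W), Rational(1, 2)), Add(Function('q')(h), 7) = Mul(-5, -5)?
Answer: 35034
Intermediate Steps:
Function('q')(h) = 18 (Function('q')(h) = Add(-7, Mul(-5, -5)) = Add(-7, 25) = 18)
Function('Z')(x, W) = Add(2, Mul(-1, Pow(2, Rational(1, 2)), Pow(W, Rational(1, 2)))) (Function('Z')(x, W) = Add(2, Mul(-1, Pow(Add(W, W), Rational(1, 2)))) = Add(2, Mul(-1, Pow(Mul(2, W), Rational(1, 2)))) = Add(2, Mul(-1, Mul(Pow(2, Rational(1, 2)), Pow(W, Rational(1, 2))))) = Add(2, Mul(-1, Pow(2, Rational(1, 2)), Pow(W, Rational(1, 2)))))
S = 388 (S = Add(Add(-13692, Mul(-1, -14084)), Add(2, Mul(-1, Pow(2, Rational(1, 2)), Pow(18, Rational(1, 2))))) = Add(Add(-13692, 14084), Add(2, Mul(-1, Pow(2, Rational(1, 2)), Mul(3, Pow(2, Rational(1, 2)))))) = Add(392, Add(2, -6)) = Add(392, -4) = 388)
Add(35422, Mul(-1, S)) = Add(35422, Mul(-1, 388)) = Add(35422, -388) = 35034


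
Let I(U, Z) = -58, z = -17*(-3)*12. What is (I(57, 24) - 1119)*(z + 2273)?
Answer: -3395645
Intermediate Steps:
z = 612 (z = 51*12 = 612)
(I(57, 24) - 1119)*(z + 2273) = (-58 - 1119)*(612 + 2273) = -1177*2885 = -3395645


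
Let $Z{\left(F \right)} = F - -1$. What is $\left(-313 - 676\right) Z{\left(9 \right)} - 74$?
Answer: $-9964$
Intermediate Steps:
$Z{\left(F \right)} = 1 + F$ ($Z{\left(F \right)} = F + 1 = 1 + F$)
$\left(-313 - 676\right) Z{\left(9 \right)} - 74 = \left(-313 - 676\right) \left(1 + 9\right) - 74 = \left(-313 - 676\right) 10 - 74 = \left(-989\right) 10 - 74 = -9890 - 74 = -9964$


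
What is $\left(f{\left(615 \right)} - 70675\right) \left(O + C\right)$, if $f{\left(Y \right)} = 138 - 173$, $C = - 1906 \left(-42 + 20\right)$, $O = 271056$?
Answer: $-22131381480$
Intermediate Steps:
$C = 41932$ ($C = \left(-1906\right) \left(-22\right) = 41932$)
$f{\left(Y \right)} = -35$ ($f{\left(Y \right)} = 138 - 173 = -35$)
$\left(f{\left(615 \right)} - 70675\right) \left(O + C\right) = \left(-35 - 70675\right) \left(271056 + 41932\right) = \left(-70710\right) 312988 = -22131381480$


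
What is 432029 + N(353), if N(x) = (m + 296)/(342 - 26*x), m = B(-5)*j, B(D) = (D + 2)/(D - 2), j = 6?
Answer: 13360927809/30926 ≈ 4.3203e+5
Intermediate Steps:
B(D) = (2 + D)/(-2 + D)
m = 18/7 (m = ((2 - 5)/(-2 - 5))*6 = (-3/(-7))*6 = -⅐*(-3)*6 = (3/7)*6 = 18/7 ≈ 2.5714)
N(x) = 2090/(7*(342 - 26*x)) (N(x) = (18/7 + 296)/(342 - 26*x) = 2090/(7*(342 - 26*x)))
432029 + N(353) = 432029 - 1045/(-1197 + 91*353) = 432029 - 1045/(-1197 + 32123) = 432029 - 1045/30926 = 13360927809/30926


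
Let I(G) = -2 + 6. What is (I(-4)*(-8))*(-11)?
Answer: 352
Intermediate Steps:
I(G) = 4
(I(-4)*(-8))*(-11) = (4*(-8))*(-11) = -32*(-11) = 352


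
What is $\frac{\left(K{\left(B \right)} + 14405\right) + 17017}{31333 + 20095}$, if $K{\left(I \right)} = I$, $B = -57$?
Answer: $\frac{31365}{51428} \approx 0.60988$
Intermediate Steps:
$\frac{\left(K{\left(B \right)} + 14405\right) + 17017}{31333 + 20095} = \frac{\left(-57 + 14405\right) + 17017}{31333 + 20095} = \frac{14348 + 17017}{51428} = 31365 \cdot \frac{1}{51428} = \frac{31365}{51428}$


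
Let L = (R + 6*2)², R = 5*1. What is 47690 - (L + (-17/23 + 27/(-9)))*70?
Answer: 637600/23 ≈ 27722.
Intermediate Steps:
R = 5
L = 289 (L = (5 + 6*2)² = (5 + 12)² = 17² = 289)
47690 - (L + (-17/23 + 27/(-9)))*70 = 47690 - (289 + (-17/23 + 27/(-9)))*70 = 47690 - (289 + (-17*1/23 + 27*(-⅑)))*70 = 47690 - (289 + (-17/23 - 3))*70 = 47690 - (289 - 86/23)*70 = 47690 - 6561*70/23 = 47690 - 1*459270/23 = 47690 - 459270/23 = 637600/23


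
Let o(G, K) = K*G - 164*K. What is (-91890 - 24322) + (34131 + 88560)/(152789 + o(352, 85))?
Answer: -19612860337/168769 ≈ -1.1621e+5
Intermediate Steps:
o(G, K) = -164*K + G*K (o(G, K) = G*K - 164*K = -164*K + G*K)
(-91890 - 24322) + (34131 + 88560)/(152789 + o(352, 85)) = (-91890 - 24322) + (34131 + 88560)/(152789 + 85*(-164 + 352)) = -116212 + 122691/(152789 + 85*188) = -116212 + 122691/(152789 + 15980) = -116212 + 122691/168769 = -19612860337/168769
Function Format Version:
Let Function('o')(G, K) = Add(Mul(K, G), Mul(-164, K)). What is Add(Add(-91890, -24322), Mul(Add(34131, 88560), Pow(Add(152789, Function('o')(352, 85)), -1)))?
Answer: Rational(-19612860337, 168769) ≈ -1.1621e+5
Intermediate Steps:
Function('o')(G, K) = Add(Mul(-164, K), Mul(G, K)) (Function('o')(G, K) = Add(Mul(G, K), Mul(-164, K)) = Add(Mul(-164, K), Mul(G, K)))
Add(Add(-91890, -24322), Mul(Add(34131, 88560), Pow(Add(152789, Function('o')(352, 85)), -1))) = Add(Add(-91890, -24322), Mul(Add(34131, 88560), Pow(Add(152789, Mul(85, Add(-164, 352))), -1))) = Add(-116212, Mul(122691, Pow(Add(152789, Mul(85, 188)), -1))) = Add(-116212, Mul(122691, Pow(Add(152789, 15980), -1))) = Add(-116212, Mul(122691, Pow(168769, -1))) = Add(-116212, Mul(122691, Rational(1, 168769))) = Add(-116212, Rational(122691, 168769)) = Rational(-19612860337, 168769)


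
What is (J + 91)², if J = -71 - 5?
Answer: 225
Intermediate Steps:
J = -76
(J + 91)² = (-76 + 91)² = 15² = 225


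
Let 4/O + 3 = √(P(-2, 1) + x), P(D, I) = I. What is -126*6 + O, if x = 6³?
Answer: -39309/52 + √217/52 ≈ -755.66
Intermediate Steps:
x = 216
O = 4/(-3 + √217) (O = 4/(-3 + √(1 + 216)) = 4/(-3 + √217) ≈ 0.34098)
-126*6 + O = -126*6 + (3/52 + √217/52) = -756 + (3/52 + √217/52) = -39309/52 + √217/52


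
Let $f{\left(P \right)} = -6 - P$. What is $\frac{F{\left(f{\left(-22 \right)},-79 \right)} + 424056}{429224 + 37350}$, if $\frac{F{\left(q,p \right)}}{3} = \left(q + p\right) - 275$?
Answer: $\frac{211521}{233287} \approx 0.9067$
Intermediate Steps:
$F{\left(q,p \right)} = -825 + 3 p + 3 q$ ($F{\left(q,p \right)} = 3 \left(\left(q + p\right) - 275\right) = 3 \left(\left(p + q\right) - 275\right) = 3 \left(-275 + p + q\right) = -825 + 3 p + 3 q$)
$\frac{F{\left(f{\left(-22 \right)},-79 \right)} + 424056}{429224 + 37350} = \frac{\left(-825 + 3 \left(-79\right) + 3 \left(-6 - -22\right)\right) + 424056}{429224 + 37350} = \frac{\left(-825 - 237 + 3 \left(-6 + 22\right)\right) + 424056}{466574} = \left(\left(-825 - 237 + 3 \cdot 16\right) + 424056\right) \frac{1}{466574} = \left(\left(-825 - 237 + 48\right) + 424056\right) \frac{1}{466574} = \left(-1014 + 424056\right) \frac{1}{466574} = 423042 \cdot \frac{1}{466574} = \frac{211521}{233287}$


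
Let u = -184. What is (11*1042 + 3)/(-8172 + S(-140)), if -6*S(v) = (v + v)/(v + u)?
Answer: -2785995/1985831 ≈ -1.4029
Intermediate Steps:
S(v) = -v/(3*(-184 + v)) (S(v) = -(v + v)/(6*(v - 184)) = -2*v/(6*(-184 + v)) = -v/(3*(-184 + v)))
(11*1042 + 3)/(-8172 + S(-140)) = (11*1042 + 3)/(-8172 - 1*(-140)/(-552 + 3*(-140))) = (11462 + 3)/(-8172 - 1*(-140)/(-552 - 420)) = 11465/(-8172 - 1*(-140)/(-972)) = 11465/(-8172 - 1*(-140)*(-1/972)) = 11465/(-8172 - 35/243) = 11465/(-1985831/243) = 11465*(-243/1985831) = -2785995/1985831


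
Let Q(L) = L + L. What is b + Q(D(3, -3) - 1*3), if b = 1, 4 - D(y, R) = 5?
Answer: -7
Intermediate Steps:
D(y, R) = -1 (D(y, R) = 4 - 1*5 = 4 - 5 = -1)
Q(L) = 2*L
b + Q(D(3, -3) - 1*3) = 1 + 2*(-1 - 1*3) = 1 + 2*(-1 - 3) = 1 + 2*(-4) = 1 - 8 = -7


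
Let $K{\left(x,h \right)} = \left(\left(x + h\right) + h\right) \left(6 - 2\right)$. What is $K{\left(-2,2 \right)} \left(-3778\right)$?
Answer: $-30224$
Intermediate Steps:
$K{\left(x,h \right)} = 4 x + 8 h$ ($K{\left(x,h \right)} = \left(\left(h + x\right) + h\right) 4 = \left(x + 2 h\right) 4 = 4 x + 8 h$)
$K{\left(-2,2 \right)} \left(-3778\right) = \left(4 \left(-2\right) + 8 \cdot 2\right) \left(-3778\right) = \left(-8 + 16\right) \left(-3778\right) = 8 \left(-3778\right) = -30224$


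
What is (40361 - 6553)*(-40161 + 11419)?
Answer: -971709536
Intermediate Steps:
(40361 - 6553)*(-40161 + 11419) = 33808*(-28742) = -971709536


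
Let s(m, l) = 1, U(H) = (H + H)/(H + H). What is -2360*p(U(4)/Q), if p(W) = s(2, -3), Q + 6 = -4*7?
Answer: -2360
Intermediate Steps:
Q = -34 (Q = -6 - 4*7 = -6 - 28 = -34)
U(H) = 1 (U(H) = (2*H)/((2*H)) = (2*H)*(1/(2*H)) = 1)
p(W) = 1
-2360*p(U(4)/Q) = -2360*1 = -2360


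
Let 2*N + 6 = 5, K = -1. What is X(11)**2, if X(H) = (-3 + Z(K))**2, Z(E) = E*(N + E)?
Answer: 81/16 ≈ 5.0625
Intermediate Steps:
N = -1/2 (N = -3 + (1/2)*5 = -3 + 5/2 = -1/2 ≈ -0.50000)
Z(E) = E*(-1/2 + E)
X(H) = 9/4 (X(H) = (-3 - (-1/2 - 1))**2 = (-3 - 1*(-3/2))**2 = (-3 + 3/2)**2 = (-3/2)**2 = 9/4)
X(11)**2 = (9/4)**2 = 81/16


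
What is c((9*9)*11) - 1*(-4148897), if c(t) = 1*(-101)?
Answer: 4148796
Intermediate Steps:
c(t) = -101
c((9*9)*11) - 1*(-4148897) = -101 - 1*(-4148897) = -101 + 4148897 = 4148796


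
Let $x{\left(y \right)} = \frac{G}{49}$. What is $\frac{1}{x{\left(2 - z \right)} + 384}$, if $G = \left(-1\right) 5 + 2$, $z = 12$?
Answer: $\frac{49}{18813} \approx 0.0026046$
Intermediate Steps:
$G = -3$ ($G = -5 + 2 = -3$)
$x{\left(y \right)} = - \frac{3}{49}$
$\frac{1}{x{\left(2 - z \right)} + 384} = \frac{1}{- \frac{3}{49} + 384} = \frac{1}{\frac{18813}{49}} = \frac{49}{18813}$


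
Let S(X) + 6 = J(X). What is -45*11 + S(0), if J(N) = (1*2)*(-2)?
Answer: -505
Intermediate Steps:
J(N) = -4 (J(N) = 2*(-2) = -4)
S(X) = -10 (S(X) = -6 - 4 = -10)
-45*11 + S(0) = -45*11 - 10 = -495 - 10 = -505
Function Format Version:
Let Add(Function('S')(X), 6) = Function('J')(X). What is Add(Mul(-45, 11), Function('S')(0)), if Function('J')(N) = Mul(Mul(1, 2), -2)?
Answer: -505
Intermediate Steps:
Function('J')(N) = -4 (Function('J')(N) = Mul(2, -2) = -4)
Function('S')(X) = -10 (Function('S')(X) = Add(-6, -4) = -10)
Add(Mul(-45, 11), Function('S')(0)) = Add(Mul(-45, 11), -10) = Add(-495, -10) = -505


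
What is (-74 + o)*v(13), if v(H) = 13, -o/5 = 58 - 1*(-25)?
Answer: -6357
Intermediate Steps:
o = -415 (o = -5*(58 - 1*(-25)) = -5*(58 + 25) = -5*83 = -415)
(-74 + o)*v(13) = (-74 - 415)*13 = -489*13 = -6357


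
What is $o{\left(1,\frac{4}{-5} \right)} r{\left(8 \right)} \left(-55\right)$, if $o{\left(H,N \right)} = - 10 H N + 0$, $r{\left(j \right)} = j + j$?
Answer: $-7040$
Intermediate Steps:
$r{\left(j \right)} = 2 j$
$o{\left(H,N \right)} = - 10 H N$ ($o{\left(H,N \right)} = - 10 H N + 0 = - 10 H N$)
$o{\left(1,\frac{4}{-5} \right)} r{\left(8 \right)} \left(-55\right) = \left(-10\right) 1 \frac{4}{-5} \cdot 2 \cdot 8 \left(-55\right) = \left(-10\right) 1 \cdot 4 \left(- \frac{1}{5}\right) 16 \left(-55\right) = \left(-10\right) 1 \left(- \frac{4}{5}\right) 16 \left(-55\right) = 8 \cdot 16 \left(-55\right) = 128 \left(-55\right) = -7040$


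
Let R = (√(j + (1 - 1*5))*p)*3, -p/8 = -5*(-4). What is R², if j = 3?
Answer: -230400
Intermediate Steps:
p = -160 (p = -(-40)*(-4) = -8*20 = -160)
R = -480*I (R = (√(3 + (1 - 1*5))*(-160))*3 = (√(3 + (1 - 5))*(-160))*3 = (√(3 - 4)*(-160))*3 = (√(-1)*(-160))*3 = (I*(-160))*3 = -160*I*3 = -480*I ≈ -480.0*I)
R² = (-480*I)² = -230400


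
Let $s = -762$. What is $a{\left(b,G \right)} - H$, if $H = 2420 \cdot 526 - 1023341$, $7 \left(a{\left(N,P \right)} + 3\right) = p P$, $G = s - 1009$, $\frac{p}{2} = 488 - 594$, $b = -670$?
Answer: $-195946$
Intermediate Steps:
$p = -212$ ($p = 2 \left(488 - 594\right) = 2 \left(-106\right) = -212$)
$G = -1771$ ($G = -762 - 1009 = -1771$)
$a{\left(N,P \right)} = -3 - \frac{212 P}{7}$ ($a{\left(N,P \right)} = -3 + \frac{\left(-212\right) P}{7} = -3 - \frac{212 P}{7}$)
$H = 249579$ ($H = 1272920 - 1023341 = 249579$)
$a{\left(b,G \right)} - H = \left(-3 - -53636\right) - 249579 = \left(-3 + 53636\right) - 249579 = 53633 - 249579 = -195946$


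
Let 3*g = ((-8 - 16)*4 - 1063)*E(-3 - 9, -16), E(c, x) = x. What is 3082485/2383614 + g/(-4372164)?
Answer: 373955445413/289487536686 ≈ 1.2918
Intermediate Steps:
g = 18544/3 (g = (((-8 - 16)*4 - 1063)*(-16))/3 = ((-24*4 - 1063)*(-16))/3 = ((-96 - 1063)*(-16))/3 = (-1159*(-16))/3 = (⅓)*18544 = 18544/3 ≈ 6181.3)
3082485/2383614 + g/(-4372164) = 3082485/2383614 + (18544/3)/(-4372164) = 3082485*(1/2383614) + (18544/3)*(-1/4372164) = 1027495/794538 - 4636/3279123 = 373955445413/289487536686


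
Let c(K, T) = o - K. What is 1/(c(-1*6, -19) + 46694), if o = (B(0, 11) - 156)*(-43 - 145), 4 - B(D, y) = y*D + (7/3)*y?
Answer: 3/240304 ≈ 1.2484e-5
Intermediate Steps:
B(D, y) = 4 - 7*y/3 - D*y (B(D, y) = 4 - (y*D + (7/3)*y) = 4 - (D*y + (7*(⅓))*y) = 4 - (D*y + 7*y/3) = 4 - (7*y/3 + D*y) = 4 + (-7*y/3 - D*y) = 4 - 7*y/3 - D*y)
o = 100204/3 (o = ((4 - 7/3*11 - 1*0*11) - 156)*(-43 - 145) = ((4 - 77/3 + 0) - 156)*(-188) = (-65/3 - 156)*(-188) = -533/3*(-188) = 100204/3 ≈ 33401.)
c(K, T) = 100204/3 - K
1/(c(-1*6, -19) + 46694) = 1/((100204/3 - (-1)*6) + 46694) = 1/((100204/3 - 1*(-6)) + 46694) = 1/((100204/3 + 6) + 46694) = 1/(100222/3 + 46694) = 1/(240304/3) = 3/240304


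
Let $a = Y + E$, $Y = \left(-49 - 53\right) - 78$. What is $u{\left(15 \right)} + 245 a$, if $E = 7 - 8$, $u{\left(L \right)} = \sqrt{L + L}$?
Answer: $-44345 + \sqrt{30} \approx -44340.0$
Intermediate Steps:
$u{\left(L \right)} = \sqrt{2} \sqrt{L}$ ($u{\left(L \right)} = \sqrt{2 L} = \sqrt{2} \sqrt{L}$)
$E = -1$ ($E = 7 - 8 = -1$)
$Y = -180$ ($Y = -102 - 78 = -180$)
$a = -181$ ($a = -180 - 1 = -181$)
$u{\left(15 \right)} + 245 a = \sqrt{2} \sqrt{15} + 245 \left(-181\right) = \sqrt{30} - 44345 = -44345 + \sqrt{30}$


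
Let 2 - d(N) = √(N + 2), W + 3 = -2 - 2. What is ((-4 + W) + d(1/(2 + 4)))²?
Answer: (54 + √78)²/36 ≈ 109.66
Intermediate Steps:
W = -7 (W = -3 + (-2 - 2) = -3 - 4 = -7)
d(N) = 2 - √(2 + N) (d(N) = 2 - √(N + 2) = 2 - √(2 + N))
((-4 + W) + d(1/(2 + 4)))² = ((-4 - 7) + (2 - √(2 + 1/(2 + 4))))² = (-11 + (2 - √(2 + 1/6)))² = (-11 + (2 - √(2 + ⅙)))² = (-11 + (2 - √(13/6)))² = (-11 + (2 - √78/6))² = (-9 - √78/6)²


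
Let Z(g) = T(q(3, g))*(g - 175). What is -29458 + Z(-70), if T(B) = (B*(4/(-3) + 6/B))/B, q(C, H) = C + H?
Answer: -5850988/201 ≈ -29109.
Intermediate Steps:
T(B) = -4/3 + 6/B (T(B) = (B*(4*(-⅓) + 6/B))/B = (B*(-4/3 + 6/B))/B = -4/3 + 6/B)
Z(g) = (-175 + g)*(-4/3 + 6/(3 + g)) (Z(g) = (-4/3 + 6/(3 + g))*(g - 175) = (-4/3 + 6/(3 + g))*(-175 + g) = (-175 + g)*(-4/3 + 6/(3 + g)))
-29458 + Z(-70) = -29458 + 2*(-525 - 2*(-70)² + 353*(-70))/(3*(3 - 70)) = -29458 + (⅔)*(-525 - 2*4900 - 24710)/(-67) = -29458 + (⅔)*(-1/67)*(-525 - 9800 - 24710) = -29458 + (⅔)*(-1/67)*(-35035) = -29458 + 70070/201 = -5850988/201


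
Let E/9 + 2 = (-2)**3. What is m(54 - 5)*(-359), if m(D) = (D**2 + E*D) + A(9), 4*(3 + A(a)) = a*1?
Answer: 2886001/4 ≈ 7.2150e+5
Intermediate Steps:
A(a) = -3 + a/4 (A(a) = -3 + (a*1)/4 = -3 + a/4)
E = -90 (E = -18 + 9*(-2)**3 = -18 + 9*(-8) = -18 - 72 = -90)
m(D) = -3/4 + D**2 - 90*D (m(D) = (D**2 - 90*D) + (-3 + (1/4)*9) = (D**2 - 90*D) + (-3 + 9/4) = (D**2 - 90*D) - 3/4 = -3/4 + D**2 - 90*D)
m(54 - 5)*(-359) = (-3/4 + (54 - 5)**2 - 90*(54 - 5))*(-359) = (-3/4 + 49**2 - 90*49)*(-359) = (-3/4 + 2401 - 4410)*(-359) = -8039/4*(-359) = 2886001/4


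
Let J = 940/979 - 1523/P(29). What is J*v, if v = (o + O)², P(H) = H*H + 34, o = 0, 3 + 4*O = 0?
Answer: -6016653/13706000 ≈ -0.43898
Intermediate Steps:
O = -¾ (O = -¾ + (¼)*0 = -¾ + 0 = -¾ ≈ -0.75000)
P(H) = 34 + H² (P(H) = H² + 34 = 34 + H²)
v = 9/16 (v = (0 - ¾)² = (-¾)² = 9/16 ≈ 0.56250)
J = -668517/856625 (J = 940/979 - 1523/(34 + 29²) = 940*(1/979) - 1523/(34 + 841) = 940/979 - 1523/875 = -668517/856625 ≈ -0.78041)
J*v = -668517/856625*9/16 = -6016653/13706000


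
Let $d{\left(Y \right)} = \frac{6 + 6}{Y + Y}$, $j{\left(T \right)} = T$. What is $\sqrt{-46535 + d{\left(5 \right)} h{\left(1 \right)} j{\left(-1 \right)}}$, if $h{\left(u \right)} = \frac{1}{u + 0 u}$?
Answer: $\frac{i \sqrt{1163405}}{5} \approx 215.72 i$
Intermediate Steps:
$d{\left(Y \right)} = \frac{6}{Y}$ ($d{\left(Y \right)} = \frac{12}{2 Y} = 12 \frac{1}{2 Y} = \frac{6}{Y}$)
$h{\left(u \right)} = \frac{1}{u}$ ($h{\left(u \right)} = \frac{1}{u + 0} = \frac{1}{u}$)
$\sqrt{-46535 + d{\left(5 \right)} h{\left(1 \right)} j{\left(-1 \right)}} = \sqrt{-46535 + \frac{6}{5} \cdot 1^{-1} \left(-1\right)} = \sqrt{-46535 + 6 \cdot \frac{1}{5} \cdot 1 \left(-1\right)} = \sqrt{-46535 + \frac{6}{5} \left(-1\right)} = \sqrt{-46535 - \frac{6}{5}} = \sqrt{- \frac{232681}{5}} = \frac{i \sqrt{1163405}}{5}$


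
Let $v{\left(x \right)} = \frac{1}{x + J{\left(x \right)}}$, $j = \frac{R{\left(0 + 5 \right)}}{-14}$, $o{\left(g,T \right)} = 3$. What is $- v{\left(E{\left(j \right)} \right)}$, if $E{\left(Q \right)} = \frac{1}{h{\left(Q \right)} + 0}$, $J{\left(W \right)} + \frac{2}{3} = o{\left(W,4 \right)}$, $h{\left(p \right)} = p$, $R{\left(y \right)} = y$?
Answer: $\frac{15}{7} \approx 2.1429$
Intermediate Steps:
$j = - \frac{5}{14}$ ($j = \frac{0 + 5}{-14} = 5 \left(- \frac{1}{14}\right) = - \frac{5}{14} \approx -0.35714$)
$J{\left(W \right)} = \frac{7}{3}$ ($J{\left(W \right)} = - \frac{2}{3} + 3 = \frac{7}{3}$)
$E{\left(Q \right)} = \frac{1}{Q}$ ($E{\left(Q \right)} = \frac{1}{Q + 0} = \frac{1}{Q}$)
$v{\left(x \right)} = \frac{1}{\frac{7}{3} + x}$ ($v{\left(x \right)} = \frac{1}{x + \frac{7}{3}} = \frac{1}{\frac{7}{3} + x}$)
$- v{\left(E{\left(j \right)} \right)} = - \frac{3}{7 + \frac{3}{- \frac{5}{14}}} = - \frac{3}{7 + 3 \left(- \frac{14}{5}\right)} = - \frac{3}{7 - \frac{42}{5}} = - \frac{3}{- \frac{7}{5}} = - \frac{3 \left(-5\right)}{7} = \left(-1\right) \left(- \frac{15}{7}\right) = \frac{15}{7}$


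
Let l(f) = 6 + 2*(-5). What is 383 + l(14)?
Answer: 379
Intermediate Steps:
l(f) = -4 (l(f) = 6 - 10 = -4)
383 + l(14) = 383 - 4 = 379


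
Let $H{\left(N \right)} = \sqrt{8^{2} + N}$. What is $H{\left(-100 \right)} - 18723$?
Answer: $-18723 + 6 i \approx -18723.0 + 6.0 i$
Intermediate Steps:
$H{\left(N \right)} = \sqrt{64 + N}$
$H{\left(-100 \right)} - 18723 = \sqrt{64 - 100} - 18723 = \sqrt{-36} - 18723 = 6 i - 18723 = -18723 + 6 i$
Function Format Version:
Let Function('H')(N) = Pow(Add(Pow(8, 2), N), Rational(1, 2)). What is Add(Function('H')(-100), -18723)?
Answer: Add(-18723, Mul(6, I)) ≈ Add(-18723., Mul(6.0000, I))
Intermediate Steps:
Function('H')(N) = Pow(Add(64, N), Rational(1, 2))
Add(Function('H')(-100), -18723) = Add(Pow(Add(64, -100), Rational(1, 2)), -18723) = Add(Pow(-36, Rational(1, 2)), -18723) = Add(Mul(6, I), -18723) = Add(-18723, Mul(6, I))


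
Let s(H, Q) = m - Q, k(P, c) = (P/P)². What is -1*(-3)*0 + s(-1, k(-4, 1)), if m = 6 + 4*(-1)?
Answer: 1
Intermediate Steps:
m = 2 (m = 6 - 4 = 2)
k(P, c) = 1 (k(P, c) = 1² = 1)
s(H, Q) = 2 - Q
-1*(-3)*0 + s(-1, k(-4, 1)) = -1*(-3)*0 + (2 - 1*1) = 3*0 + (2 - 1) = 0 + 1 = 1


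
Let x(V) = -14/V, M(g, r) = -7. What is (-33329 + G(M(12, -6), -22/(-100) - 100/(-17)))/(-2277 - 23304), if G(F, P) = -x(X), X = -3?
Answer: 100001/76743 ≈ 1.3031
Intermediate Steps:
G(F, P) = -14/3 (G(F, P) = -(-14)/(-3) = -(-14)*(-1)/3 = -1*14/3 = -14/3)
(-33329 + G(M(12, -6), -22/(-100) - 100/(-17)))/(-2277 - 23304) = (-33329 - 14/3)/(-2277 - 23304) = -100001/3/(-25581) = -100001/3*(-1/25581) = 100001/76743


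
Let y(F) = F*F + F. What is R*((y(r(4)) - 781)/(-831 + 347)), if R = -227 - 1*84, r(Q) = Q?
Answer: -236671/484 ≈ -488.99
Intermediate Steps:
y(F) = F + F² (y(F) = F² + F = F + F²)
R = -311 (R = -227 - 84 = -311)
R*((y(r(4)) - 781)/(-831 + 347)) = -311*(4*(1 + 4) - 781)/(-831 + 347) = -311*(4*5 - 781)/(-484) = -311*(20 - 781)*(-1)/484 = -(-236671)*(-1)/484 = -311*761/484 = -236671/484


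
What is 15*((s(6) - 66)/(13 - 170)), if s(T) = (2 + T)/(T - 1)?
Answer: 966/157 ≈ 6.1529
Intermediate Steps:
s(T) = (2 + T)/(-1 + T)
15*((s(6) - 66)/(13 - 170)) = 15*(((2 + 6)/(-1 + 6) - 66)/(13 - 170)) = 15*((8/5 - 66)/(-157)) = 15*(((⅕)*8 - 66)*(-1/157)) = 15*((8/5 - 66)*(-1/157)) = 15*(-322/5*(-1/157)) = 15*(322/785) = 966/157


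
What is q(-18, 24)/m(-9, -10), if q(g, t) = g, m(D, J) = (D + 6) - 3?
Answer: 3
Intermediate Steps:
m(D, J) = 3 + D (m(D, J) = (6 + D) - 3 = 3 + D)
q(-18, 24)/m(-9, -10) = -18/(3 - 9) = -18/(-6) = -18*(-1/6) = 3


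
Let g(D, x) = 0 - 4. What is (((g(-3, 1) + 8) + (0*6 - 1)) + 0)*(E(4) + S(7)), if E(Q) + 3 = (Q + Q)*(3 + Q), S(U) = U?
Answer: 180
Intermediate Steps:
g(D, x) = -4
E(Q) = -3 + 2*Q*(3 + Q) (E(Q) = -3 + (Q + Q)*(3 + Q) = -3 + (2*Q)*(3 + Q) = -3 + 2*Q*(3 + Q))
(((g(-3, 1) + 8) + (0*6 - 1)) + 0)*(E(4) + S(7)) = (((-4 + 8) + (0*6 - 1)) + 0)*((-3 + 2*4² + 6*4) + 7) = ((4 + (0 - 1)) + 0)*((-3 + 2*16 + 24) + 7) = ((4 - 1) + 0)*((-3 + 32 + 24) + 7) = (3 + 0)*(53 + 7) = 3*60 = 180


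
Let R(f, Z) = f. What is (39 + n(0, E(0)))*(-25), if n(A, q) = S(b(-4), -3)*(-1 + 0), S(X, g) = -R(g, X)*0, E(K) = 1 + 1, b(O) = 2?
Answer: -975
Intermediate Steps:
E(K) = 2
S(X, g) = 0 (S(X, g) = -g*0 = 0)
n(A, q) = 0 (n(A, q) = 0*(-1 + 0) = 0*(-1) = 0)
(39 + n(0, E(0)))*(-25) = (39 + 0)*(-25) = 39*(-25) = -975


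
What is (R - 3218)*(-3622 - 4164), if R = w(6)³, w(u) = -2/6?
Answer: 676502182/27 ≈ 2.5056e+7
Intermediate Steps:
w(u) = -⅓ (w(u) = -2*⅙ = -⅓)
R = -1/27 (R = (-⅓)³ = -1/27 ≈ -0.037037)
(R - 3218)*(-3622 - 4164) = (-1/27 - 3218)*(-3622 - 4164) = -86887/27*(-7786) = 676502182/27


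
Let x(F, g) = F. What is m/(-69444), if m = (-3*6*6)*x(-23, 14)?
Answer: -23/643 ≈ -0.035770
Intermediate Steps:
m = 2484 (m = (-3*6*6)*(-23) = -18*6*(-23) = -108*(-23) = 2484)
m/(-69444) = 2484/(-69444) = 2484*(-1/69444) = -23/643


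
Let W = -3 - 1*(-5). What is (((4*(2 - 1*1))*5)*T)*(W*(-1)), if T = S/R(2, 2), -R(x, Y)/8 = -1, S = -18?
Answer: 90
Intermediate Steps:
R(x, Y) = 8 (R(x, Y) = -8*(-1) = 8)
W = 2 (W = -3 + 5 = 2)
T = -9/4 (T = -18/8 = -18*⅛ = -9/4 ≈ -2.2500)
(((4*(2 - 1*1))*5)*T)*(W*(-1)) = (((4*(2 - 1*1))*5)*(-9/4))*(2*(-1)) = (((4*(2 - 1))*5)*(-9/4))*(-2) = (((4*1)*5)*(-9/4))*(-2) = ((4*5)*(-9/4))*(-2) = (20*(-9/4))*(-2) = -45*(-2) = 90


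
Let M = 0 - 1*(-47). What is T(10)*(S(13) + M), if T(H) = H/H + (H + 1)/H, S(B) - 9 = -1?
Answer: 231/2 ≈ 115.50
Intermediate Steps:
S(B) = 8 (S(B) = 9 - 1 = 8)
T(H) = 1 + (1 + H)/H
M = 47 (M = 0 + 47 = 47)
T(10)*(S(13) + M) = (2 + 1/10)*(8 + 47) = (2 + ⅒)*55 = (21/10)*55 = 231/2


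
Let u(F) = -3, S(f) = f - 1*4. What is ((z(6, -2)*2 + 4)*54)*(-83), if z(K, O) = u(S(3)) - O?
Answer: -8964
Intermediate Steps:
S(f) = -4 + f (S(f) = f - 4 = -4 + f)
z(K, O) = -3 - O
((z(6, -2)*2 + 4)*54)*(-83) = (((-3 - 1*(-2))*2 + 4)*54)*(-83) = (((-3 + 2)*2 + 4)*54)*(-83) = ((-1*2 + 4)*54)*(-83) = ((-2 + 4)*54)*(-83) = (2*54)*(-83) = 108*(-83) = -8964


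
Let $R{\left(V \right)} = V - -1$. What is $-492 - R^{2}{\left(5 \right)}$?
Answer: $-528$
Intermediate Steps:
$R{\left(V \right)} = 1 + V$ ($R{\left(V \right)} = V + 1 = 1 + V$)
$-492 - R^{2}{\left(5 \right)} = -492 - \left(1 + 5\right)^{2} = -492 - 6^{2} = -492 - 36 = -528$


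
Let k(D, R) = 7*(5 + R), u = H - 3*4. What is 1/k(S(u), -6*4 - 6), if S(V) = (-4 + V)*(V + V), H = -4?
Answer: -1/175 ≈ -0.0057143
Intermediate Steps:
u = -16 (u = -4 - 3*4 = -4 - 12 = -16)
S(V) = 2*V*(-4 + V) (S(V) = (-4 + V)*(2*V) = 2*V*(-4 + V))
k(D, R) = 35 + 7*R
1/k(S(u), -6*4 - 6) = 1/(35 + 7*(-6*4 - 6)) = 1/(35 + 7*(-24 - 6)) = 1/(35 + 7*(-30)) = 1/(35 - 210) = 1/(-175) = -1/175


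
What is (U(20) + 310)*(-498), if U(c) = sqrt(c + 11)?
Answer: -154380 - 498*sqrt(31) ≈ -1.5715e+5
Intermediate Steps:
U(c) = sqrt(11 + c)
(U(20) + 310)*(-498) = (sqrt(11 + 20) + 310)*(-498) = (sqrt(31) + 310)*(-498) = (310 + sqrt(31))*(-498) = -154380 - 498*sqrt(31)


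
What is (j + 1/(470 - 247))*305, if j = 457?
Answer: 31083160/223 ≈ 1.3939e+5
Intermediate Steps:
(j + 1/(470 - 247))*305 = (457 + 1/(470 - 247))*305 = (457 + 1/223)*305 = (101912/223)*305 = 31083160/223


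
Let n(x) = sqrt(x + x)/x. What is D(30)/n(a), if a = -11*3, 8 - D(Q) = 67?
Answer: -59*I*sqrt(66)/2 ≈ -239.66*I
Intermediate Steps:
D(Q) = -59 (D(Q) = 8 - 1*67 = 8 - 67 = -59)
a = -33
n(x) = sqrt(2)/sqrt(x) (n(x) = sqrt(2*x)/x = (sqrt(2)*sqrt(x))/x = sqrt(2)/sqrt(x))
D(30)/n(a) = -59*I*sqrt(66)/2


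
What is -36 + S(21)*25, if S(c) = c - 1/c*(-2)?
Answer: 10319/21 ≈ 491.38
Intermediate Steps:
S(c) = c + 2/c
-36 + S(21)*25 = -36 + (21 + 2/21)*25 = -36 + (443/21)*25 = -36 + 11075/21 = 10319/21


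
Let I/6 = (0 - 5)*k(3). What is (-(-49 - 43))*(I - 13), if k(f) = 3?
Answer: -9476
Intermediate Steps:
I = -90 (I = 6*((0 - 5)*3) = 6*(-5*3) = 6*(-15) = -90)
(-(-49 - 43))*(I - 13) = (-(-49 - 43))*(-90 - 13) = -1*(-92)*(-103) = 92*(-103) = -9476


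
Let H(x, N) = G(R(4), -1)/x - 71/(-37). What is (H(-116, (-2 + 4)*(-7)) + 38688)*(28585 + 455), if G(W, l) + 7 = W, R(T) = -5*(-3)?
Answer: 1205572629360/1073 ≈ 1.1236e+9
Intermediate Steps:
R(T) = 15
G(W, l) = -7 + W
H(x, N) = 71/37 + 8/x (H(x, N) = (-7 + 15)/x - 71/(-37) = 8/x - 71*(-1/37) = 8/x + 71/37 = 71/37 + 8/x)
(H(-116, (-2 + 4)*(-7)) + 38688)*(28585 + 455) = ((71/37 + 8/(-116)) + 38688)*(28585 + 455) = ((71/37 + 8*(-1/116)) + 38688)*29040 = ((71/37 - 2/29) + 38688)*29040 = (1985/1073 + 38688)*29040 = (41514209/1073)*29040 = 1205572629360/1073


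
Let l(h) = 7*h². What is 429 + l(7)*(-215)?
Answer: -73316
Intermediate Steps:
429 + l(7)*(-215) = 429 + (7*7²)*(-215) = 429 + (7*49)*(-215) = 429 + 343*(-215) = 429 - 73745 = -73316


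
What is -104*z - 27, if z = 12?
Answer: -1275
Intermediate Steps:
-104*z - 27 = -104*12 - 27 = -1248 - 27 = -1275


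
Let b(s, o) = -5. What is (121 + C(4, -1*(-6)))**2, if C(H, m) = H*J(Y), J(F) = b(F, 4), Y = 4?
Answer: 10201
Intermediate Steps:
J(F) = -5
C(H, m) = -5*H (C(H, m) = H*(-5) = -5*H)
(121 + C(4, -1*(-6)))**2 = (121 - 5*4)**2 = (121 - 20)**2 = 101**2 = 10201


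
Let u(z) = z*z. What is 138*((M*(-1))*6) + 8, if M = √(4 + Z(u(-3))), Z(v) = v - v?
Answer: -1648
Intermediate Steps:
u(z) = z²
Z(v) = 0
M = 2 (M = √(4 + 0) = √4 = 2)
138*((M*(-1))*6) + 8 = 138*((2*(-1))*6) + 8 = 138*(-2*6) + 8 = 138*(-12) + 8 = -1656 + 8 = -1648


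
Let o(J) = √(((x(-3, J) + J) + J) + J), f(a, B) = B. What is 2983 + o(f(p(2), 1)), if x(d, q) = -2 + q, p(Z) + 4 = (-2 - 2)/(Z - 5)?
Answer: 2983 + √2 ≈ 2984.4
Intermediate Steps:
p(Z) = -4 - 4/(-5 + Z) (p(Z) = -4 + (-2 - 2)/(Z - 5) = -4 - 4/(-5 + Z))
o(J) = √(-2 + 4*J) (o(J) = √((((-2 + J) + J) + J) + J) = √(((-2 + 2*J) + J) + J) = √((-2 + 3*J) + J) = √(-2 + 4*J))
2983 + o(f(p(2), 1)) = 2983 + √(-2 + 4*1) = 2983 + √(-2 + 4) = 2983 + √2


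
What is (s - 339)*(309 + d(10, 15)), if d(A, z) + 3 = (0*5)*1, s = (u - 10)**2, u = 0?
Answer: -73134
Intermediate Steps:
s = 100 (s = (0 - 10)**2 = (-10)**2 = 100)
d(A, z) = -3 (d(A, z) = -3 + (0*5)*1 = -3 + 0*1 = -3 + 0 = -3)
(s - 339)*(309 + d(10, 15)) = (100 - 339)*(309 - 3) = -239*306 = -73134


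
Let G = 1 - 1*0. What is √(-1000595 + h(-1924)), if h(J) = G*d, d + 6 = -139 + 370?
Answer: I*√1000370 ≈ 1000.2*I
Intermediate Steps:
G = 1 (G = 1 + 0 = 1)
d = 225 (d = -6 + (-139 + 370) = -6 + 231 = 225)
h(J) = 225 (h(J) = 1*225 = 225)
√(-1000595 + h(-1924)) = √(-1000595 + 225) = √(-1000370) = I*√1000370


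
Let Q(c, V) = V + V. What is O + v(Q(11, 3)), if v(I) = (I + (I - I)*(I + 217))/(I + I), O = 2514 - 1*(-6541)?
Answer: 18111/2 ≈ 9055.5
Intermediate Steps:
Q(c, V) = 2*V
O = 9055 (O = 2514 + 6541 = 9055)
v(I) = 1/2 (v(I) = (I + 0*(217 + I))/((2*I)) = (I + 0)*(1/(2*I)) = I*(1/(2*I)) = 1/2)
O + v(Q(11, 3)) = 9055 + 1/2 = 18111/2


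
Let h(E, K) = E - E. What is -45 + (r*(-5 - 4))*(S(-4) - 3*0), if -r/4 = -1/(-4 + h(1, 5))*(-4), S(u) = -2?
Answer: 27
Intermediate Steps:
h(E, K) = 0
r = 4 (r = -4*(-1/(-4 + 0))*(-4) = -4*(-1/(-4))*(-4) = -4*(-1*(-¼))*(-4) = -(-4) = -4*(-1) = 4)
-45 + (r*(-5 - 4))*(S(-4) - 3*0) = -45 + (4*(-5 - 4))*(-2 - 3*0) = -45 + (4*(-9))*(-2 + 0) = -45 - 36*(-2) = -45 + 72 = 27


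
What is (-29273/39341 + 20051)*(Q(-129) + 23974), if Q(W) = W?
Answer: 18808867278710/39341 ≈ 4.7810e+8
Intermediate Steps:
(-29273/39341 + 20051)*(Q(-129) + 23974) = (-29273/39341 + 20051)*(-129 + 23974) = (-29273*1/39341 + 20051)*23845 = (-29273/39341 + 20051)*23845 = (788797118/39341)*23845 = 18808867278710/39341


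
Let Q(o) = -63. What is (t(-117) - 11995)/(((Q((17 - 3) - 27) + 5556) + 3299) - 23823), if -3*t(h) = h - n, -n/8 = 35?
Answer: 36148/45093 ≈ 0.80163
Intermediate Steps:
n = -280 (n = -8*35 = -280)
t(h) = -280/3 - h/3 (t(h) = -(h - 1*(-280))/3 = -(h + 280)/3 = -(280 + h)/3 = -280/3 - h/3)
(t(-117) - 11995)/(((Q((17 - 3) - 27) + 5556) + 3299) - 23823) = ((-280/3 - ⅓*(-117)) - 11995)/(((-63 + 5556) + 3299) - 23823) = ((-280/3 + 39) - 11995)/((5493 + 3299) - 23823) = (-163/3 - 11995)/(8792 - 23823) = -36148/3/(-15031) = -36148/3*(-1/15031) = 36148/45093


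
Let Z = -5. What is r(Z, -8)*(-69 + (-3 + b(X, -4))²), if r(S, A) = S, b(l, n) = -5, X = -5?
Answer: 25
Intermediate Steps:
r(Z, -8)*(-69 + (-3 + b(X, -4))²) = -5*(-69 + (-3 - 5)²) = -5*(-69 + (-8)²) = -5*(-69 + 64) = -5*(-5) = 25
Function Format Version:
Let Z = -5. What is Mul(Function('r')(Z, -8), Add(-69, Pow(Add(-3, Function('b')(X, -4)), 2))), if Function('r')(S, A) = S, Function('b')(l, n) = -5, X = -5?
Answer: 25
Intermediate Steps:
Mul(Function('r')(Z, -8), Add(-69, Pow(Add(-3, Function('b')(X, -4)), 2))) = Mul(-5, Add(-69, Pow(Add(-3, -5), 2))) = Mul(-5, Add(-69, Pow(-8, 2))) = Mul(-5, Add(-69, 64)) = Mul(-5, -5) = 25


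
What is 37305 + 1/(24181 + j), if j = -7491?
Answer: 622620451/16690 ≈ 37305.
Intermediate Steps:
37305 + 1/(24181 + j) = 37305 + 1/(24181 - 7491) = 37305 + 1/16690 = 622620451/16690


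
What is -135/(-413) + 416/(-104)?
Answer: -1517/413 ≈ -3.6731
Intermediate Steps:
-135/(-413) + 416/(-104) = -135*(-1/413) + 416*(-1/104) = 135/413 - 4 = -1517/413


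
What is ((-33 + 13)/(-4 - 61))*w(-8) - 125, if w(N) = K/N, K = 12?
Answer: -1631/13 ≈ -125.46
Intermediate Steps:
w(N) = 12/N
((-33 + 13)/(-4 - 61))*w(-8) - 125 = ((-33 + 13)/(-4 - 61))*(12/(-8)) - 125 = (-20/(-65))*(12*(-⅛)) - 125 = -20*(-1/65)*(-3/2) - 125 = (4/13)*(-3/2) - 125 = -6/13 - 125 = -1631/13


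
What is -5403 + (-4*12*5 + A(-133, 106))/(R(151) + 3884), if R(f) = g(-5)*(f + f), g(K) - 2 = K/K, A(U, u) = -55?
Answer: -5176133/958 ≈ -5403.1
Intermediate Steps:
g(K) = 3 (g(K) = 2 + K/K = 2 + 1 = 3)
R(f) = 6*f (R(f) = 3*(f + f) = 3*(2*f) = 6*f)
-5403 + (-4*12*5 + A(-133, 106))/(R(151) + 3884) = -5403 + (-4*12*5 - 55)/(6*151 + 3884) = -5403 + (-48*5 - 55)/(906 + 3884) = -5403 + (-240 - 55)/4790 = -5403 - 295*1/4790 = -5403 - 59/958 = -5176133/958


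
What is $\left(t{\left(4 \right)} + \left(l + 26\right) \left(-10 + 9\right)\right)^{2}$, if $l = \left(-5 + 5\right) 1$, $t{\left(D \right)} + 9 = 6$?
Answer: $841$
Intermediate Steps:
$t{\left(D \right)} = -3$ ($t{\left(D \right)} = -9 + 6 = -3$)
$l = 0$ ($l = 0 \cdot 1 = 0$)
$\left(t{\left(4 \right)} + \left(l + 26\right) \left(-10 + 9\right)\right)^{2} = \left(-3 + \left(0 + 26\right) \left(-10 + 9\right)\right)^{2} = \left(-3 + 26 \left(-1\right)\right)^{2} = \left(-3 - 26\right)^{2} = \left(-29\right)^{2} = 841$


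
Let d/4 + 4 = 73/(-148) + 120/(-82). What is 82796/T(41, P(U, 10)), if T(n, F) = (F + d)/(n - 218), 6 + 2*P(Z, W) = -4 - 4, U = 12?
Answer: 1852622597/3897 ≈ 4.7540e+5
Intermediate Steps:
P(Z, W) = -7 (P(Z, W) = -3 + (-4 - 4)/2 = -3 + (1/2)*(-8) = -3 - 4 = -7)
d = -36145/1517 (d = -16 + 4*(73/(-148) + 120/(-82)) = -16 + 4*(73*(-1/148) + 120*(-1/82)) = -16 + 4*(-73/148 - 60/41) = -16 + 4*(-11873/6068) = -16 - 11873/1517 = -36145/1517 ≈ -23.827)
T(n, F) = (-36145/1517 + F)/(-218 + n) (T(n, F) = (F - 36145/1517)/(n - 218) = (-36145/1517 + F)/(-218 + n))
82796/T(41, P(U, 10)) = 82796/(((-36145/1517 - 7)/(-218 + 41))) = 82796/((-46764/1517/(-177))) = 82796/((-1/177*(-46764/1517))) = 82796/(15588/89503) = 82796*(89503/15588) = 1852622597/3897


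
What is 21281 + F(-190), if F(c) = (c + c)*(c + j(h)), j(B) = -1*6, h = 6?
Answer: 95761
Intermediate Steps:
j(B) = -6
F(c) = 2*c*(-6 + c) (F(c) = (c + c)*(c - 6) = (2*c)*(-6 + c) = 2*c*(-6 + c))
21281 + F(-190) = 21281 + 2*(-190)*(-6 - 190) = 21281 + 2*(-190)*(-196) = 21281 + 74480 = 95761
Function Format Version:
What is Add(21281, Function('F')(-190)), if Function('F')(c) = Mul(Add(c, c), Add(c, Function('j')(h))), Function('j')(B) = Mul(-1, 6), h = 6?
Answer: 95761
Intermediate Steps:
Function('j')(B) = -6
Function('F')(c) = Mul(2, c, Add(-6, c)) (Function('F')(c) = Mul(Add(c, c), Add(c, -6)) = Mul(Mul(2, c), Add(-6, c)) = Mul(2, c, Add(-6, c)))
Add(21281, Function('F')(-190)) = Add(21281, Mul(2, -190, Add(-6, -190))) = Add(21281, Mul(2, -190, -196)) = Add(21281, 74480) = 95761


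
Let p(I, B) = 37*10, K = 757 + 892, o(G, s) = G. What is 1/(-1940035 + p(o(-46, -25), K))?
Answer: -1/1939665 ≈ -5.1555e-7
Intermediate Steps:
K = 1649
p(I, B) = 370
1/(-1940035 + p(o(-46, -25), K)) = 1/(-1940035 + 370) = 1/(-1939665) = -1/1939665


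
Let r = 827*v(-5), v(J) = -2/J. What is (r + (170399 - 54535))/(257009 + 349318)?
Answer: 193658/1010545 ≈ 0.19164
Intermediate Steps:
r = 1654/5 (r = 827*(-2/(-5)) = 827*(-2*(-⅕)) = 827*(⅖) = 1654/5 ≈ 330.80)
(r + (170399 - 54535))/(257009 + 349318) = (1654/5 + (170399 - 54535))/(257009 + 349318) = (1654/5 + 115864)/606327 = (580974/5)*(1/606327) = 193658/1010545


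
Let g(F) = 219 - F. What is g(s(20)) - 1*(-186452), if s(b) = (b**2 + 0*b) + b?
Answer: 186251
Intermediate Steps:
s(b) = b + b**2 (s(b) = (b**2 + 0) + b = b**2 + b = b + b**2)
g(s(20)) - 1*(-186452) = (219 - 20*(1 + 20)) - 1*(-186452) = (219 - 20*21) + 186452 = (219 - 1*420) + 186452 = (219 - 420) + 186452 = -201 + 186452 = 186251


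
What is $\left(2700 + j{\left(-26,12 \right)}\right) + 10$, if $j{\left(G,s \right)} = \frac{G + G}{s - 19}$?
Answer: $\frac{19022}{7} \approx 2717.4$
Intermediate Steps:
$j{\left(G,s \right)} = \frac{2 G}{-19 + s}$
$\left(2700 + j{\left(-26,12 \right)}\right) + 10 = \left(2700 + 2 \left(-26\right) \frac{1}{-19 + 12}\right) + 10 = \left(2700 + 2 \left(-26\right) \frac{1}{-7}\right) + 10 = \left(2700 + 2 \left(-26\right) \left(- \frac{1}{7}\right)\right) + 10 = \left(2700 + \frac{52}{7}\right) + 10 = \frac{18952}{7} + 10 = \frac{19022}{7}$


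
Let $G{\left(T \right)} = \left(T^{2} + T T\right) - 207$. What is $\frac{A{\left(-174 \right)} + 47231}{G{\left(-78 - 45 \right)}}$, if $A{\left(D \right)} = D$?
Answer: $\frac{47057}{30051} \approx 1.5659$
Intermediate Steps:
$G{\left(T \right)} = -207 + 2 T^{2}$ ($G{\left(T \right)} = \left(T^{2} + T^{2}\right) - 207 = 2 T^{2} - 207 = -207 + 2 T^{2}$)
$\frac{A{\left(-174 \right)} + 47231}{G{\left(-78 - 45 \right)}} = \frac{-174 + 47231}{-207 + 2 \left(-78 - 45\right)^{2}} = \frac{47057}{-207 + 2 \left(-78 - 45\right)^{2}} = \frac{47057}{-207 + 2 \left(-123\right)^{2}} = \frac{47057}{-207 + 2 \cdot 15129} = \frac{47057}{-207 + 30258} = \frac{47057}{30051}$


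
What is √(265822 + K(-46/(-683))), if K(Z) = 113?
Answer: √265935 ≈ 515.69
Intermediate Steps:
√(265822 + K(-46/(-683))) = √(265822 + 113) = √265935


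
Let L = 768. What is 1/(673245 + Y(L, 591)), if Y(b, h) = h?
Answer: 1/673836 ≈ 1.4840e-6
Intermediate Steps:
1/(673245 + Y(L, 591)) = 1/(673245 + 591) = 1/673836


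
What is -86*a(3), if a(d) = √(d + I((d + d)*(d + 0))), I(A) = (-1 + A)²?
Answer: -172*√73 ≈ -1469.6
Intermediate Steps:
a(d) = √(d + (-1 + 2*d²)²) (a(d) = √(d + (-1 + (d + d)*(d + 0))²) = √(d + (-1 + (2*d)*d)²) = √(d + (-1 + 2*d²)²))
-86*a(3) = -86*√(3 + (-1 + 2*3²)²) = -86*√(3 + (-1 + 2*9)²) = -86*√(3 + (-1 + 18)²) = -86*√(3 + 17²) = -86*√(3 + 289) = -172*√73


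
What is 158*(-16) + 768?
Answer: -1760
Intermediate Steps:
158*(-16) + 768 = -2528 + 768 = -1760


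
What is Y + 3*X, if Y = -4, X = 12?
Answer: 32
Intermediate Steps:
Y + 3*X = -4 + 3*12 = -4 + 36 = 32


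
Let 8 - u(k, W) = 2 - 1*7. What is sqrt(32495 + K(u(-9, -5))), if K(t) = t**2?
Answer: 2*sqrt(8166) ≈ 180.73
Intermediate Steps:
u(k, W) = 13 (u(k, W) = 8 - (2 - 1*7) = 8 - (2 - 7) = 8 - 1*(-5) = 8 + 5 = 13)
sqrt(32495 + K(u(-9, -5))) = sqrt(32495 + 13**2) = sqrt(32495 + 169) = sqrt(32664) = 2*sqrt(8166)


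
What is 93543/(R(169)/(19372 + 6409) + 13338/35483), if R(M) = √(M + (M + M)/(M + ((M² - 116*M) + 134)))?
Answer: 213876670530248544335580/859452186736430677 - 61966309992617163*√21441530/859452186736430677 ≈ 2.4852e+5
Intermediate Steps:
R(M) = √(M + 2*M/(134 + M² - 115*M)) (R(M) = √(M + (2*M)/(M + (134 + M² - 116*M))) = √(M + (2*M)/(134 + M² - 115*M)) = √(M + 2*M/(134 + M² - 115*M)))
93543/(R(169)/(19372 + 6409) + 13338/35483) = 93543/(√(169*(136 + 169² - 115*169)/(134 + 169² - 115*169))/(19372 + 6409) + 13338/35483) = 93543/(√(169*(136 + 28561 - 19435)/(134 + 28561 - 19435))/25781 + 13338*(1/35483)) = 93543/(√(169*9262/9260)*(1/25781) + 13338/35483) = 93543/(√(169*(1/9260)*9262)*(1/25781) + 13338/35483) = 93543/(√(782639/4630)*(1/25781) + 13338/35483) = 93543/((13*√21441530/4630)*(1/25781) + 13338/35483) = 93543/(13*√21441530/119366030 + 13338/35483) = 93543/(13338/35483 + 13*√21441530/119366030)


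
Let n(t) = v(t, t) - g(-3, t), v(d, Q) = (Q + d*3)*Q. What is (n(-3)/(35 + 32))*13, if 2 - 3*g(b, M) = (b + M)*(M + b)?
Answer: 1846/201 ≈ 9.1841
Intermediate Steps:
v(d, Q) = Q*(Q + 3*d) (v(d, Q) = (Q + 3*d)*Q = Q*(Q + 3*d))
g(b, M) = ⅔ - (M + b)²/3 (g(b, M) = ⅔ - (b + M)*(M + b)/3 = ⅔ - (M + b)*(M + b)/3 = ⅔ - (M + b)²/3)
n(t) = -⅔ + 4*t² + (-3 + t)²/3 (n(t) = t*(t + 3*t) - (⅔ - (t - 3)²/3) = t*(4*t) - (⅔ - (-3 + t)²/3) = 4*t² + (-⅔ + (-3 + t)²/3) = -⅔ + 4*t² + (-3 + t)²/3)
(n(-3)/(35 + 32))*13 = ((7/3 - 2*(-3) + (13/3)*(-3)²)/(35 + 32))*13 = ((7/3 + 6 + (13/3)*9)/67)*13 = ((7/3 + 6 + 39)*(1/67))*13 = ((142/3)*(1/67))*13 = (142/201)*13 = 1846/201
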